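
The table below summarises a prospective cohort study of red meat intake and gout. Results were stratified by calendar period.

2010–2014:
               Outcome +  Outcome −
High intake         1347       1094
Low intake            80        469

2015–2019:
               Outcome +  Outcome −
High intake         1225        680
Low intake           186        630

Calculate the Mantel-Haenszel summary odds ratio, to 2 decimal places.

6.53

OR_MH = Σ(aᵢdᵢ/nᵢ) / Σ(bᵢcᵢ/nᵢ), where nᵢ is the stratum total.
Stratum 1 (2010–2014): n = 2990; a·d/n = 1347·469/2990 = 211.2853; b·c/n = 1094·80/2990 = 29.2709
Stratum 2 (2015–2019): n = 2721; a·d/n = 1225·630/2721 = 283.6273; b·c/n = 680·186/2721 = 46.4829
OR_MH = (211.2853 + 283.6273) / (29.2709 + 46.4829) = 494.9126 / 75.7538 = 6.53317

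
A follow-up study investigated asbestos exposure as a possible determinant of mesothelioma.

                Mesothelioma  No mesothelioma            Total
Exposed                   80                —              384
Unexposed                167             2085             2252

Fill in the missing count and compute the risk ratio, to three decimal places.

2.809

The missing cell is in the exposed row: 384 − 80 = 304.
So a = 80, b = 304, c = 167, d = 2085.
RR = [a/(a+b)] / [c/(c+d)] = (80/384) / (167/2252) = 0.20833/0.07416 = 2.80938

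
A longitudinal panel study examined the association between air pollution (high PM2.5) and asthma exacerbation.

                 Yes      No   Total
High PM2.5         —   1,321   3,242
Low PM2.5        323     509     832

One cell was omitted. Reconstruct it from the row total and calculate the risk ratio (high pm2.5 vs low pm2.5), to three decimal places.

1.526

The missing cell is in the exposed row: 3242 − 1321 = 1921.
So a = 1921, b = 1321, c = 323, d = 509.
RR = [a/(a+b)] / [c/(c+d)] = (1921/3242) / (323/832) = 0.59254/0.38822 = 1.52628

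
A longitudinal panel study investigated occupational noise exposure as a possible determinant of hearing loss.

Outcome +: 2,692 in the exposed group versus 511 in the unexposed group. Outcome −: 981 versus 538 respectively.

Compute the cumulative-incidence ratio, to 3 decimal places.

1.505

From the description: a = 2692, b = 981, c = 511, d = 538.
Risk in exposed = 2692/3673 = 0.73292; risk in unexposed = 511/1049 = 0.48713.
RR = 0.73292 / 0.48713 = 1.50456
The risk among the exposed is 1.50 times that among the unexposed.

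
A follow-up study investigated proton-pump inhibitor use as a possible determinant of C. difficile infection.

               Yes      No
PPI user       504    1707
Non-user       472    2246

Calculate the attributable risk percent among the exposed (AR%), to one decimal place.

Cells: a = 504, b = 1707, c = 472, d = 2246.
Risk in exposed = 504/2211 = 0.22795; risk in unexposed = 472/2718 = 0.17366.
RR = 0.22795/0.17366 = 1.31265
AR% = (RR − 1)/RR × 100 = (1.31265 − 1)/1.31265 × 100 = 23.8183%

23.8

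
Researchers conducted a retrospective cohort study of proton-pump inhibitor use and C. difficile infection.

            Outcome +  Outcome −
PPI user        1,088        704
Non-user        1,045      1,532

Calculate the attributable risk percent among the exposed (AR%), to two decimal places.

Cells: a = 1088, b = 704, c = 1045, d = 1532.
Risk in exposed = 1088/1792 = 0.60714; risk in unexposed = 1045/2577 = 0.40551.
RR = 0.60714/0.40551 = 1.49723
AR% = (RR − 1)/RR × 100 = (1.49723 − 1)/1.49723 × 100 = 33.2101%

33.21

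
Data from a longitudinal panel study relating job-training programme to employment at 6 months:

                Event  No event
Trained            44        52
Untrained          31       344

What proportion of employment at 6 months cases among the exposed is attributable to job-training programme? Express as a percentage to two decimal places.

Cells: a = 44, b = 52, c = 31, d = 344.
Risk in exposed = 44/96 = 0.45833; risk in unexposed = 31/375 = 0.08267.
RR = 0.45833/0.08267 = 5.54435
AR% = (RR − 1)/RR × 100 = (5.54435 − 1)/5.54435 × 100 = 81.9636%

81.96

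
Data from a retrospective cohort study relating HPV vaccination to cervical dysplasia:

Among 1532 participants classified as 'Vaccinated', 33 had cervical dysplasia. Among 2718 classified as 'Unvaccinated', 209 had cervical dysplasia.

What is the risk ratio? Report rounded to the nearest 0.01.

From the description: a = 33, b = 1499, c = 209, d = 2509.
Risk in exposed = 33/1532 = 0.02154; risk in unexposed = 209/2718 = 0.07689.
RR = 0.02154 / 0.07689 = 0.28013
The risk is 72% lower among the exposed than among the unexposed.

0.28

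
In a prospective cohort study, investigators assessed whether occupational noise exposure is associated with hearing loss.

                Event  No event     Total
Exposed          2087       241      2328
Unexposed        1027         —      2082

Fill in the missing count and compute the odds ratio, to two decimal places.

8.90

The missing cell is in the unexposed row: 2082 − 1027 = 1055.
So a = 2087, b = 241, c = 1027, d = 1055.
OR = (a·d)/(b·c) = (2087 × 1055) / (241 × 1027) = 2201785 / 247507 = 8.89585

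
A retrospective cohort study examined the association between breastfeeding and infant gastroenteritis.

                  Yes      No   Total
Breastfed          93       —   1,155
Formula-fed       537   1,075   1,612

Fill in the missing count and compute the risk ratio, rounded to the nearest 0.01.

The missing cell is in the exposed row: 1155 − 93 = 1062.
So a = 93, b = 1062, c = 537, d = 1075.
RR = [a/(a+b)] / [c/(c+d)] = (93/1155) / (537/1612) = 0.08052/0.33313 = 0.24171

0.24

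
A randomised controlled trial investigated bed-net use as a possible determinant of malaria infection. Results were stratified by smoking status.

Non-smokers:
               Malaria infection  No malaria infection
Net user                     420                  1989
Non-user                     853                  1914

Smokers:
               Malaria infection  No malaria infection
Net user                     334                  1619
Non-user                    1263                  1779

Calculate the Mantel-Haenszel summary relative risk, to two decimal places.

0.48

RR_MH = Σ(aᵢ·n₀ᵢ/nᵢ) / Σ(cᵢ·n₁ᵢ/nᵢ), with n₁ᵢ = aᵢ+bᵢ (exposed), n₀ᵢ = cᵢ+dᵢ (unexposed), nᵢ = n₁ᵢ+n₀ᵢ.
Stratum 1 (Non-smokers): n₁ = 2409, n₀ = 2767, n = 5176; a·n₀/n = 420·2767/5176 = 224.5247; c·n₁/n = 853·2409/5176 = 397.0010
Stratum 2 (Smokers): n₁ = 1953, n₀ = 3042, n = 4995; a·n₀/n = 334·3042/4995 = 203.4090; c·n₁/n = 1263·1953/4995 = 493.8216
RR_MH = (224.5247 + 203.4090) / (397.0010 + 493.8216) = 427.9337 / 890.8226 = 0.48038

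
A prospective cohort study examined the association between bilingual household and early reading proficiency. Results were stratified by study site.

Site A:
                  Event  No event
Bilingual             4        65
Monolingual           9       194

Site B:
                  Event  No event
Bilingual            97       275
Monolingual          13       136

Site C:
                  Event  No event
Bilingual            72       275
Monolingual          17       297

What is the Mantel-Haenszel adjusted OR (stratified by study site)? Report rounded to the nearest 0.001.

3.763

OR_MH = Σ(aᵢdᵢ/nᵢ) / Σ(bᵢcᵢ/nᵢ), where nᵢ is the stratum total.
Stratum 1 (Site A): n = 272; a·d/n = 4·194/272 = 2.8529; b·c/n = 65·9/272 = 2.1507
Stratum 2 (Site B): n = 521; a·d/n = 97·136/521 = 25.3205; b·c/n = 275·13/521 = 6.8618
Stratum 3 (Site C): n = 661; a·d/n = 72·297/661 = 32.3510; b·c/n = 275·17/661 = 7.0726
OR_MH = (2.8529 + 25.3205 + 32.3510) / (2.1507 + 6.8618 + 7.0726) = 60.5245 / 16.0852 = 3.76275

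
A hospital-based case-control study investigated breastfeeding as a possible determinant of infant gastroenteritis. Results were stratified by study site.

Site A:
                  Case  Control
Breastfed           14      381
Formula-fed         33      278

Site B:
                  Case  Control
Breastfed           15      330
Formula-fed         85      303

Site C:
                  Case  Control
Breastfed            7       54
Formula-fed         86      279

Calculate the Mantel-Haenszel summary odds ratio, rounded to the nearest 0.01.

0.24

OR_MH = Σ(aᵢdᵢ/nᵢ) / Σ(bᵢcᵢ/nᵢ), where nᵢ is the stratum total.
Stratum 1 (Site A): n = 706; a·d/n = 14·278/706 = 5.5127; b·c/n = 381·33/706 = 17.8088
Stratum 2 (Site B): n = 733; a·d/n = 15·303/733 = 6.2005; b·c/n = 330·85/733 = 38.2674
Stratum 3 (Site C): n = 426; a·d/n = 7·279/426 = 4.5845; b·c/n = 54·86/426 = 10.9014
OR_MH = (5.5127 + 6.2005 + 4.5845) / (17.8088 + 38.2674 + 10.9014) = 16.2978 / 66.9776 = 0.24333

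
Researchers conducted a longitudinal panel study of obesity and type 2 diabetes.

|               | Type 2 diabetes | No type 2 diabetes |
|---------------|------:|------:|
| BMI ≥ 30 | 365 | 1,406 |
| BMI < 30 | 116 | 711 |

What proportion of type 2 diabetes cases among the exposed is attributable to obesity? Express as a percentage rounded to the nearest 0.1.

31.9

Cells: a = 365, b = 1406, c = 116, d = 711.
Risk in exposed = 365/1771 = 0.20610; risk in unexposed = 116/827 = 0.14027.
RR = 0.20610/0.14027 = 1.46934
AR% = (RR − 1)/RR × 100 = (1.46934 − 1)/1.46934 × 100 = 31.9422%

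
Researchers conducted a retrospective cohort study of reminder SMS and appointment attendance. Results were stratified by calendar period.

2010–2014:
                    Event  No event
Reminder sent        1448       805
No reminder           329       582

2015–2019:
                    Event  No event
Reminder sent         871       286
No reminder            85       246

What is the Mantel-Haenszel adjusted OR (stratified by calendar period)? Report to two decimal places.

OR_MH = Σ(aᵢdᵢ/nᵢ) / Σ(bᵢcᵢ/nᵢ), where nᵢ is the stratum total.
Stratum 1 (2010–2014): n = 3164; a·d/n = 1448·582/3164 = 266.3515; b·c/n = 805·329/3164 = 83.7058
Stratum 2 (2015–2019): n = 1488; a·d/n = 871·246/1488 = 143.9960; b·c/n = 286·85/1488 = 16.3374
OR_MH = (266.3515 + 143.9960) / (83.7058 + 16.3374) = 410.3474 / 100.0431 = 4.10171

4.10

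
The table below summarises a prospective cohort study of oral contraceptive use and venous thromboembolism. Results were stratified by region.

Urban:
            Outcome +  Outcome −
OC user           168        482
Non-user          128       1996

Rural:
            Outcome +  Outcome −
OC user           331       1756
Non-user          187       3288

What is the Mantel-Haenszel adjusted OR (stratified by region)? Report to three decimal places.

3.895

OR_MH = Σ(aᵢdᵢ/nᵢ) / Σ(bᵢcᵢ/nᵢ), where nᵢ is the stratum total.
Stratum 1 (Urban): n = 2774; a·d/n = 168·1996/2774 = 120.8825; b·c/n = 482·128/2774 = 22.2408
Stratum 2 (Rural): n = 5562; a·d/n = 331·3288/5562 = 195.6721; b·c/n = 1756·187/5562 = 59.0385
OR_MH = (120.8825 + 195.6721) / (22.2408 + 59.0385) = 316.5545 / 81.2793 = 3.89465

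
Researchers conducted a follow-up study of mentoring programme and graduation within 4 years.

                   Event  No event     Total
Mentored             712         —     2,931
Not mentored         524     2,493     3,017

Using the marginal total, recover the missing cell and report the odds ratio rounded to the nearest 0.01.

The missing cell is in the exposed row: 2931 − 712 = 2219.
So a = 712, b = 2219, c = 524, d = 2493.
OR = (a·d)/(b·c) = (712 × 2493) / (2219 × 524) = 1775016 / 1162756 = 1.52656

1.53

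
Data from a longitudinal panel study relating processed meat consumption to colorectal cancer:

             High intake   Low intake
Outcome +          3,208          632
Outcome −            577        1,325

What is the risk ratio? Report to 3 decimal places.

Reading the table with exposure as columns: a = 3208 (High intake, case), b = 577 (High intake, non-case), c = 632 (Low intake, case), d = 1325.
Risk in exposed = 3208/3785 = 0.84756; risk in unexposed = 632/1957 = 0.32294.
RR = 0.84756 / 0.32294 = 2.62447
The risk among the exposed is 2.62 times that among the unexposed.

2.624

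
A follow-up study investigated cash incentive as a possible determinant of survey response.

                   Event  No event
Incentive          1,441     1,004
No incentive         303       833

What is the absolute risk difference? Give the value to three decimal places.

0.323

Cells: a = 1441, b = 1004, c = 303, d = 833.
Risk in exposed = 1441/2445 = 0.589366; risk in unexposed = 303/1136 = 0.266725.
Risk difference = 0.589366 − 0.266725 = 0.322641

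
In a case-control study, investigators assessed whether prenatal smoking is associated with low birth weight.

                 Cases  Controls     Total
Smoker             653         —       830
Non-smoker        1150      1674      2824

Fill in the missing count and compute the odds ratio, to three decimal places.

The missing cell is in the exposed row: 830 − 653 = 177.
So a = 653, b = 177, c = 1150, d = 1674.
OR = (a·d)/(b·c) = (653 × 1674) / (177 × 1150) = 1093122 / 203550 = 5.37029

5.370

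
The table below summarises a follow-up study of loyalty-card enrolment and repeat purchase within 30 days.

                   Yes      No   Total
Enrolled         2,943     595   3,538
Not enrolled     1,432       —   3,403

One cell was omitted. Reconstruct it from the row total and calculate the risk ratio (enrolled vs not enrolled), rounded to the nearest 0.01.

The missing cell is in the unexposed row: 3403 − 1432 = 1971.
So a = 2943, b = 595, c = 1432, d = 1971.
RR = [a/(a+b)] / [c/(c+d)] = (2943/3538) / (1432/3403) = 0.83183/0.42081 = 1.97675

1.98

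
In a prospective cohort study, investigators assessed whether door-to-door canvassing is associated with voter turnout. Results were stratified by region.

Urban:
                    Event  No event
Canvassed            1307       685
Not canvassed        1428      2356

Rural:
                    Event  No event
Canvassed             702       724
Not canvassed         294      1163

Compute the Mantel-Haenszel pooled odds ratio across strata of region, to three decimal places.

OR_MH = Σ(aᵢdᵢ/nᵢ) / Σ(bᵢcᵢ/nᵢ), where nᵢ is the stratum total.
Stratum 1 (Urban): n = 5776; a·d/n = 1307·2356/5776 = 533.1184; b·c/n = 685·1428/5776 = 169.3525
Stratum 2 (Rural): n = 2883; a·d/n = 702·1163/2883 = 283.1863; b·c/n = 724·294/2883 = 73.8314
OR_MH = (533.1184 + 283.1863) / (169.3525 + 73.8314) = 816.3047 / 243.1839 = 3.35674

3.357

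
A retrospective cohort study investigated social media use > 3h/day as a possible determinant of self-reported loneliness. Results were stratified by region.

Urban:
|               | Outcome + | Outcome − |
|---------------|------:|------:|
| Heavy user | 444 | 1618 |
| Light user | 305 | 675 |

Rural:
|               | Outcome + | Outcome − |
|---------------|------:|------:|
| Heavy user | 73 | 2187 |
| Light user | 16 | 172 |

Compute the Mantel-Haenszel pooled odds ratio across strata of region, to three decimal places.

OR_MH = Σ(aᵢdᵢ/nᵢ) / Σ(bᵢcᵢ/nᵢ), where nᵢ is the stratum total.
Stratum 1 (Urban): n = 3042; a·d/n = 444·675/3042 = 98.5207; b·c/n = 1618·305/3042 = 162.2255
Stratum 2 (Rural): n = 2448; a·d/n = 73·172/2448 = 5.1291; b·c/n = 2187·16/2448 = 14.2941
OR_MH = (98.5207 + 5.1291) / (162.2255 + 14.2941) = 103.6498 / 176.5196 = 0.58719

0.587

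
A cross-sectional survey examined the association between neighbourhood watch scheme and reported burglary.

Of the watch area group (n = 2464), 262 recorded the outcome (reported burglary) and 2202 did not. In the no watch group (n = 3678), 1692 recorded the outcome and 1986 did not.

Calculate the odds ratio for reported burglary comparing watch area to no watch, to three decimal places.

From the description: a = 262, b = 2202, c = 1692, d = 1986.
OR = (a·d)/(b·c) = (262 × 1986) / (2202 × 1692) = 520332 / 3725784 = 0.13966
Exposure is associated with lower odds of reported burglary (OR = 0.14 < 1).

0.140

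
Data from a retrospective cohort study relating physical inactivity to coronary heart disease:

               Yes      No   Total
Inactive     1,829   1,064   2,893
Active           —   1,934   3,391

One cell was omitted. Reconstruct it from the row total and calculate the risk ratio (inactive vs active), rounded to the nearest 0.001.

The missing cell is in the unexposed row: 3391 − 1934 = 1457.
So a = 1829, b = 1064, c = 1457, d = 1934.
RR = [a/(a+b)] / [c/(c+d)] = (1829/2893) / (1457/3391) = 0.63222/0.42967 = 1.47141

1.471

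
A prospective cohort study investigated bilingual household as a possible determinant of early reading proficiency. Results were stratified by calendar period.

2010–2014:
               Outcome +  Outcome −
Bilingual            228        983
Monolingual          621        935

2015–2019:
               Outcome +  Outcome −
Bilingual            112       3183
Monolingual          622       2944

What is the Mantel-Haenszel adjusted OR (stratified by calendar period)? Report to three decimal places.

OR_MH = Σ(aᵢdᵢ/nᵢ) / Σ(bᵢcᵢ/nᵢ), where nᵢ is the stratum total.
Stratum 1 (2010–2014): n = 2767; a·d/n = 228·935/2767 = 77.0437; b·c/n = 983·621/2767 = 220.6155
Stratum 2 (2015–2019): n = 6861; a·d/n = 112·2944/6861 = 48.0583; b·c/n = 3183·622/6861 = 288.5623
OR_MH = (77.0437 + 48.0583) / (220.6155 + 288.5623) = 125.1020 / 509.1778 = 0.24569

0.246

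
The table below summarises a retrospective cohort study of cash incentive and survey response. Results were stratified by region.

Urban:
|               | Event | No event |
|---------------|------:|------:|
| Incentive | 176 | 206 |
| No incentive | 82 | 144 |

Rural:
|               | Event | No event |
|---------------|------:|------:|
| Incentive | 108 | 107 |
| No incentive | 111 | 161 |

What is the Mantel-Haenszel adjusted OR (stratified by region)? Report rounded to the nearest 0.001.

OR_MH = Σ(aᵢdᵢ/nᵢ) / Σ(bᵢcᵢ/nᵢ), where nᵢ is the stratum total.
Stratum 1 (Urban): n = 608; a·d/n = 176·144/608 = 41.6842; b·c/n = 206·82/608 = 27.7829
Stratum 2 (Rural): n = 487; a·d/n = 108·161/487 = 35.7043; b·c/n = 107·111/487 = 24.3881
OR_MH = (41.6842 + 35.7043) / (27.7829 + 24.3881) = 77.3885 / 52.1710 = 1.48336

1.483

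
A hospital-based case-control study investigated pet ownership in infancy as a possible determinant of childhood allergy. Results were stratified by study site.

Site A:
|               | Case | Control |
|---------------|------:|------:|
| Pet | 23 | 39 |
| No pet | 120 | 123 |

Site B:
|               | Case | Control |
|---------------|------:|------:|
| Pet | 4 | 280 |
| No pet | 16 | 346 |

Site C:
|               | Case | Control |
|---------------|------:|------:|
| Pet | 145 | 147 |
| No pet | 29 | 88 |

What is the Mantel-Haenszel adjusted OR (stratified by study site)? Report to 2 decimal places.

1.30

OR_MH = Σ(aᵢdᵢ/nᵢ) / Σ(bᵢcᵢ/nᵢ), where nᵢ is the stratum total.
Stratum 1 (Site A): n = 305; a·d/n = 23·123/305 = 9.2754; b·c/n = 39·120/305 = 15.3443
Stratum 2 (Site B): n = 646; a·d/n = 4·346/646 = 2.1424; b·c/n = 280·16/646 = 6.9350
Stratum 3 (Site C): n = 409; a·d/n = 145·88/409 = 31.1980; b·c/n = 147·29/409 = 10.4230
OR_MH = (9.2754 + 2.1424 + 31.1980) / (15.3443 + 6.9350 + 10.4230) = 42.6159 / 32.7022 = 1.30315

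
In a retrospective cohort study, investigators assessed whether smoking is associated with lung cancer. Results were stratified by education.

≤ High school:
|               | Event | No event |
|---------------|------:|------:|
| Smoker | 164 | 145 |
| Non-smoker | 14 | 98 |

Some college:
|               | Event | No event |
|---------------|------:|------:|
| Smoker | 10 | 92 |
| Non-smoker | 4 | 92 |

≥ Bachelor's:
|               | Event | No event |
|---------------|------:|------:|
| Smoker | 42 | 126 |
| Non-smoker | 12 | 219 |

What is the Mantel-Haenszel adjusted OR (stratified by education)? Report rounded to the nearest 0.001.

6.292

OR_MH = Σ(aᵢdᵢ/nᵢ) / Σ(bᵢcᵢ/nᵢ), where nᵢ is the stratum total.
Stratum 1 (≤ High school): n = 421; a·d/n = 164·98/421 = 38.1758; b·c/n = 145·14/421 = 4.8219
Stratum 2 (Some college): n = 198; a·d/n = 10·92/198 = 4.6465; b·c/n = 92·4/198 = 1.8586
Stratum 3 (≥ Bachelor's): n = 399; a·d/n = 42·219/399 = 23.0526; b·c/n = 126·12/399 = 3.7895
OR_MH = (38.1758 + 4.6465 + 23.0526) / (4.8219 + 1.8586 + 3.7895) = 65.8749 / 10.4699 = 6.29183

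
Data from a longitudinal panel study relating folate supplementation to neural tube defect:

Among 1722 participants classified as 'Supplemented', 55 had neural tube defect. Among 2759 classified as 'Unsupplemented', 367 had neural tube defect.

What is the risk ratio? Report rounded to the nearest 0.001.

0.240

From the description: a = 55, b = 1667, c = 367, d = 2392.
Risk in exposed = 55/1722 = 0.03194; risk in unexposed = 367/2759 = 0.13302.
RR = 0.03194 / 0.13302 = 0.24011
The risk is 76% lower among the exposed than among the unexposed.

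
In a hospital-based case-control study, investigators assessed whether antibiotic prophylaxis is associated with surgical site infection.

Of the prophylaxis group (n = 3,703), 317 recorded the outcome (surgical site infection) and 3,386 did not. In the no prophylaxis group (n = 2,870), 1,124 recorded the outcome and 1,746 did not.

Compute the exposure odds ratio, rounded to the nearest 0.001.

From the description: a = 317, b = 3386, c = 1124, d = 1746.
OR = (a·d)/(b·c) = (317 × 1746) / (3386 × 1124) = 553482 / 3805864 = 0.14543
Exposure is associated with lower odds of surgical site infection (OR = 0.15 < 1).

0.145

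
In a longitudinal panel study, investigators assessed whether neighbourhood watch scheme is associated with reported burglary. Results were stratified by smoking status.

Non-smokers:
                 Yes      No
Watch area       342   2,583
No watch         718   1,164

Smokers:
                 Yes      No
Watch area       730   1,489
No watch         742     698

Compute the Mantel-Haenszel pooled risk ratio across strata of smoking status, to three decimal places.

0.475

RR_MH = Σ(aᵢ·n₀ᵢ/nᵢ) / Σ(cᵢ·n₁ᵢ/nᵢ), with n₁ᵢ = aᵢ+bᵢ (exposed), n₀ᵢ = cᵢ+dᵢ (unexposed), nᵢ = n₁ᵢ+n₀ᵢ.
Stratum 1 (Non-smokers): n₁ = 2925, n₀ = 1882, n = 4807; a·n₀/n = 342·1882/4807 = 133.8972; c·n₁/n = 718·2925/4807 = 436.8941
Stratum 2 (Smokers): n₁ = 2219, n₀ = 1440, n = 3659; a·n₀/n = 730·1440/3659 = 287.2916; c·n₁/n = 742·2219/3659 = 449.9858
RR_MH = (133.8972 + 287.2916) / (436.8941 + 449.9858) = 421.1888 / 886.8799 = 0.47491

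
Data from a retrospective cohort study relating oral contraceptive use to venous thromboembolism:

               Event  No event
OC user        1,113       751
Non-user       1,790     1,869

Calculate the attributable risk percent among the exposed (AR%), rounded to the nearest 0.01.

Cells: a = 1113, b = 751, c = 1790, d = 1869.
Risk in exposed = 1113/1864 = 0.59710; risk in unexposed = 1790/3659 = 0.48920.
RR = 0.59710/0.48920 = 1.22056
AR% = (RR − 1)/RR × 100 = (1.22056 − 1)/1.22056 × 100 = 18.0703%

18.07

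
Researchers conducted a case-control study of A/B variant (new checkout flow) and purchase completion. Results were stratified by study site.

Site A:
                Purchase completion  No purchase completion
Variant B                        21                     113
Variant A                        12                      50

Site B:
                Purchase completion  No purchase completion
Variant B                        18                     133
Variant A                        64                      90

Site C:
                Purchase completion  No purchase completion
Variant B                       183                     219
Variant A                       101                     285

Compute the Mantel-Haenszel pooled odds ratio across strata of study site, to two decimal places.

OR_MH = Σ(aᵢdᵢ/nᵢ) / Σ(bᵢcᵢ/nᵢ), where nᵢ is the stratum total.
Stratum 1 (Site A): n = 196; a·d/n = 21·50/196 = 5.3571; b·c/n = 113·12/196 = 6.9184
Stratum 2 (Site B): n = 305; a·d/n = 18·90/305 = 5.3115; b·c/n = 133·64/305 = 27.9082
Stratum 3 (Site C): n = 788; a·d/n = 183·285/788 = 66.1865; b·c/n = 219·101/788 = 28.0698
OR_MH = (5.3571 + 5.3115 + 66.1865) / (6.9184 + 27.9082 + 28.0698) = 76.8552 / 62.8964 = 1.22193

1.22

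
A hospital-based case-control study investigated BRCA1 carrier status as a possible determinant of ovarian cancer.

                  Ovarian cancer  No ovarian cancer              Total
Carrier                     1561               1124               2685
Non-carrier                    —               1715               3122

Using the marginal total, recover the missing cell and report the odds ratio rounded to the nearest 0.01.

1.69

The missing cell is in the unexposed row: 3122 − 1715 = 1407.
So a = 1561, b = 1124, c = 1407, d = 1715.
OR = (a·d)/(b·c) = (1561 × 1715) / (1124 × 1407) = 2677115 / 1581468 = 1.69280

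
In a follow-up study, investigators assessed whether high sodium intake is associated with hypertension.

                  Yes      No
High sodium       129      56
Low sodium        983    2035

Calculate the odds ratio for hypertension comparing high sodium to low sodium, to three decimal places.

4.769

Cells: a = 129, b = 56, c = 983, d = 2035.
OR = (a·d)/(b·c) = (129 × 2035) / (56 × 983) = 262515 / 55048 = 4.76884
The odds of hypertension are about 4.77 times as high in the high sodium group.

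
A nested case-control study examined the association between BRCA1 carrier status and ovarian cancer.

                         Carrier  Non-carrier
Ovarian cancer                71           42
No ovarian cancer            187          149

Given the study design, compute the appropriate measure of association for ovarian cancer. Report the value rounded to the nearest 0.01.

1.35

Reading the table with exposure as columns: a = 71 (Carrier, case), b = 187 (Carrier, non-case), c = 42 (Non-carrier, case), d = 149.
This is a nested case-control study: participants were sampled on outcome status, so risks in the source population cannot be estimated directly — relative risk is not valid here. The odds ratio is the appropriate measure.
OR = (a·d)/(b·c) = (71 × 149) / (187 × 42) = 10579 / 7854 = 1.34696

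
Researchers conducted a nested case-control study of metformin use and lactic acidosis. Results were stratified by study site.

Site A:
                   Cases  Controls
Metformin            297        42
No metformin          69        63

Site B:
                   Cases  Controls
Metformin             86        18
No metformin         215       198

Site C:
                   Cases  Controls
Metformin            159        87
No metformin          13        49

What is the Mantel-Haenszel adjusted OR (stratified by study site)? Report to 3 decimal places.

OR_MH = Σ(aᵢdᵢ/nᵢ) / Σ(bᵢcᵢ/nᵢ), where nᵢ is the stratum total.
Stratum 1 (Site A): n = 471; a·d/n = 297·63/471 = 39.7261; b·c/n = 42·69/471 = 6.1529
Stratum 2 (Site B): n = 517; a·d/n = 86·198/517 = 32.9362; b·c/n = 18·215/517 = 7.4855
Stratum 3 (Site C): n = 308; a·d/n = 159·49/308 = 25.2955; b·c/n = 87·13/308 = 3.6721
OR_MH = (39.7261 + 32.9362 + 25.2955) / (6.1529 + 7.4855 + 3.6721) = 97.9577 / 17.3104 = 5.65888

5.659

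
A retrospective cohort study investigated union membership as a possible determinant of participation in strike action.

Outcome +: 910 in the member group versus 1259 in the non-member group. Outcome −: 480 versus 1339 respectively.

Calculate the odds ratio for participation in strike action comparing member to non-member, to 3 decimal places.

2.016

From the description: a = 910, b = 480, c = 1259, d = 1339.
OR = (a·d)/(b·c) = (910 × 1339) / (480 × 1259) = 1218490 / 604320 = 2.01630
The odds of participation in strike action are about 2.02 times as high in the member group.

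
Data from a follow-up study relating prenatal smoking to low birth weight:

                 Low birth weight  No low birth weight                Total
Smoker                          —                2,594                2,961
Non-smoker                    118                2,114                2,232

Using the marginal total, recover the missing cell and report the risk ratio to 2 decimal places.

2.34

The missing cell is in the exposed row: 2961 − 2594 = 367.
So a = 367, b = 2594, c = 118, d = 2114.
RR = [a/(a+b)] / [c/(c+d)] = (367/2961) / (118/2232) = 0.12394/0.05287 = 2.34444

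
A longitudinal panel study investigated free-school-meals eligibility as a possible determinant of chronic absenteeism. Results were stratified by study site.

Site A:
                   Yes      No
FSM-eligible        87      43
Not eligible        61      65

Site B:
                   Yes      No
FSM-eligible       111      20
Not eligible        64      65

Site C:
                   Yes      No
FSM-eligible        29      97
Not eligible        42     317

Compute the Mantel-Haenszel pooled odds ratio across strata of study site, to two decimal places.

OR_MH = Σ(aᵢdᵢ/nᵢ) / Σ(bᵢcᵢ/nᵢ), where nᵢ is the stratum total.
Stratum 1 (Site A): n = 256; a·d/n = 87·65/256 = 22.0898; b·c/n = 43·61/256 = 10.2461
Stratum 2 (Site B): n = 260; a·d/n = 111·65/260 = 27.7500; b·c/n = 20·64/260 = 4.9231
Stratum 3 (Site C): n = 485; a·d/n = 29·317/485 = 18.9546; b·c/n = 97·42/485 = 8.4000
OR_MH = (22.0898 + 27.7500 + 18.9546) / (10.2461 + 4.9231 + 8.4000) = 68.7945 / 23.5692 = 2.91883

2.92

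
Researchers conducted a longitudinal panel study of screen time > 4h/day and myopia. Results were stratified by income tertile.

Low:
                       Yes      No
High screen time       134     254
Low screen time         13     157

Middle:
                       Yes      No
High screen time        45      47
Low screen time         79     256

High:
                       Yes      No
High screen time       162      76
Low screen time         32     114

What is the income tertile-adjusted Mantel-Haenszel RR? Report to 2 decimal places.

RR_MH = Σ(aᵢ·n₀ᵢ/nᵢ) / Σ(cᵢ·n₁ᵢ/nᵢ), with n₁ᵢ = aᵢ+bᵢ (exposed), n₀ᵢ = cᵢ+dᵢ (unexposed), nᵢ = n₁ᵢ+n₀ᵢ.
Stratum 1 (Low): n₁ = 388, n₀ = 170, n = 558; a·n₀/n = 134·170/558 = 40.8244; c·n₁/n = 13·388/558 = 9.0394
Stratum 2 (Middle): n₁ = 92, n₀ = 335, n = 427; a·n₀/n = 45·335/427 = 35.3044; c·n₁/n = 79·92/427 = 17.0211
Stratum 3 (High): n₁ = 238, n₀ = 146, n = 384; a·n₀/n = 162·146/384 = 61.5938; c·n₁/n = 32·238/384 = 19.8333
RR_MH = (40.8244 + 35.3044 + 61.5938) / (9.0394 + 17.0211 + 19.8333) = 137.7226 / 45.8938 = 3.00089

3.00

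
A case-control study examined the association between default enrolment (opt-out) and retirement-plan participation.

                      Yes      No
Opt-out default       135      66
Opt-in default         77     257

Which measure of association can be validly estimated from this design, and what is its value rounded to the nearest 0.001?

Cells: a = 135, b = 66, c = 77, d = 257.
This is a case-control study: participants were sampled on outcome status, so risks in the source population cannot be estimated directly — relative risk is not valid here. The odds ratio is the appropriate measure.
OR = (a·d)/(b·c) = (135 × 257) / (66 × 77) = 34695 / 5082 = 6.82704

6.827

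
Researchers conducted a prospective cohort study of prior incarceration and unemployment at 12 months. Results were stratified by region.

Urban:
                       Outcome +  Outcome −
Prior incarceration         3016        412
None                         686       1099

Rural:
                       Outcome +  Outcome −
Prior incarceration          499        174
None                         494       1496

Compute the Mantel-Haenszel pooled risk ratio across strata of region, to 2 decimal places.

2.44

RR_MH = Σ(aᵢ·n₀ᵢ/nᵢ) / Σ(cᵢ·n₁ᵢ/nᵢ), with n₁ᵢ = aᵢ+bᵢ (exposed), n₀ᵢ = cᵢ+dᵢ (unexposed), nᵢ = n₁ᵢ+n₀ᵢ.
Stratum 1 (Urban): n₁ = 3428, n₀ = 1785, n = 5213; a·n₀/n = 3016·1785/5213 = 1032.7182; c·n₁/n = 686·3428/5213 = 451.1045
Stratum 2 (Rural): n₁ = 673, n₀ = 1990, n = 2663; a·n₀/n = 499·1990/2663 = 372.8915; c·n₁/n = 494·673/2663 = 124.8449
RR_MH = (1032.7182 + 372.8915) / (451.1045 + 124.8449) = 1405.6097 / 575.9495 = 2.44051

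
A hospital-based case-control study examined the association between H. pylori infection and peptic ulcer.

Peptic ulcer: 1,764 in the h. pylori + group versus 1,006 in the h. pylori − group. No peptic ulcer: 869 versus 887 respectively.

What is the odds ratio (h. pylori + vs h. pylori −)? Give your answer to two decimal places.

1.79

From the description: a = 1764, b = 869, c = 1006, d = 887.
OR = (a·d)/(b·c) = (1764 × 887) / (869 × 1006) = 1564668 / 874214 = 1.78980
The odds of peptic ulcer are about 1.79 times as high in the h. pylori + group.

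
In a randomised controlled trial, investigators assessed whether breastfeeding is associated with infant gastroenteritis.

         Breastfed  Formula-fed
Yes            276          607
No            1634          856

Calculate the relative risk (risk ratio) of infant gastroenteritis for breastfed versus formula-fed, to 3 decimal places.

0.348

Reading the table with exposure as columns: a = 276 (Breastfed, case), b = 1634 (Breastfed, non-case), c = 607 (Formula-fed, case), d = 856.
Risk in exposed = 276/1910 = 0.14450; risk in unexposed = 607/1463 = 0.41490.
RR = 0.14450 / 0.41490 = 0.34828
The risk is 65% lower among the exposed than among the unexposed.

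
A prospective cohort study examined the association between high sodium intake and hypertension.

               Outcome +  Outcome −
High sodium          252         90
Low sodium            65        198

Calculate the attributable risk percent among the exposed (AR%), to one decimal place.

66.5

Cells: a = 252, b = 90, c = 65, d = 198.
Risk in exposed = 252/342 = 0.73684; risk in unexposed = 65/263 = 0.24715.
RR = 0.73684/0.24715 = 2.98138
AR% = (RR − 1)/RR × 100 = (2.98138 − 1)/2.98138 × 100 = 66.4584%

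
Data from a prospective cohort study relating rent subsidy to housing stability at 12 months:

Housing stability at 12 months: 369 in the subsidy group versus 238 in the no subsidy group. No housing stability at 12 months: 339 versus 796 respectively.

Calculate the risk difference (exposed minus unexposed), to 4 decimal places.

0.2910

From the description: a = 369, b = 339, c = 238, d = 796.
Risk in exposed = 369/708 = 0.521186; risk in unexposed = 238/1034 = 0.230174.
Risk difference = 0.521186 − 0.230174 = 0.291012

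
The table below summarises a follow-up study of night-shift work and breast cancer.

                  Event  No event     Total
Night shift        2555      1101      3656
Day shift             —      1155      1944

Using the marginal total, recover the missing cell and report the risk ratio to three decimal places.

1.722

The missing cell is in the unexposed row: 1944 − 1155 = 789.
So a = 2555, b = 1101, c = 789, d = 1155.
RR = [a/(a+b)] / [c/(c+d)] = (2555/3656) / (789/1944) = 0.69885/0.40586 = 1.72188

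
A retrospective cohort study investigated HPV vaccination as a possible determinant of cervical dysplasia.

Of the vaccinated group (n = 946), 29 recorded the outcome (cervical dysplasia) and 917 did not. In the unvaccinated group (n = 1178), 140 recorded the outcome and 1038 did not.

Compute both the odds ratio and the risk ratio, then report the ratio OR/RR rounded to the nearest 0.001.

0.909

From the description: a = 29, b = 917, c = 140, d = 1038.
OR = (29·1038)/(917·140) = 30102/128380 = 0.23448
Risk in exposed = 29/946 = 0.03066; risk in unexposed = 140/1178 = 0.11885; RR = 0.25794
OR/RR = 0.23448 / 0.25794 = 0.90902
The outcome is not rare, so the OR lies further from 1 than the RR.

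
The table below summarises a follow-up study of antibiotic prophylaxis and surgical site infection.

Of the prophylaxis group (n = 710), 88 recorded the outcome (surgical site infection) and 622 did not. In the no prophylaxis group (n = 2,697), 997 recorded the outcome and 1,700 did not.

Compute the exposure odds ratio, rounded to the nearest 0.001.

0.241

From the description: a = 88, b = 622, c = 997, d = 1700.
OR = (a·d)/(b·c) = (88 × 1700) / (622 × 997) = 149600 / 620134 = 0.24124
Exposure is associated with lower odds of surgical site infection (OR = 0.24 < 1).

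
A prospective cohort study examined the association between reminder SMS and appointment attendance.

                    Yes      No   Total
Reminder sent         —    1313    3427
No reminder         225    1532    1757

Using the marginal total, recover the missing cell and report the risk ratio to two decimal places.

The missing cell is in the exposed row: 3427 − 1313 = 2114.
So a = 2114, b = 1313, c = 225, d = 1532.
RR = [a/(a+b)] / [c/(c+d)] = (2114/3427) / (225/1757) = 0.61687/0.12806 = 4.81704

4.82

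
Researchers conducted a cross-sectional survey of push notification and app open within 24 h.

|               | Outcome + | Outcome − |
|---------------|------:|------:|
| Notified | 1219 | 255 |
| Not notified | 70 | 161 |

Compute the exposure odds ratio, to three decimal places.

Cells: a = 1219, b = 255, c = 70, d = 161.
OR = (a·d)/(b·c) = (1219 × 161) / (255 × 70) = 196259 / 17850 = 10.99490
The odds of app open within 24 h are about 10.99 times as high in the notified group.

10.995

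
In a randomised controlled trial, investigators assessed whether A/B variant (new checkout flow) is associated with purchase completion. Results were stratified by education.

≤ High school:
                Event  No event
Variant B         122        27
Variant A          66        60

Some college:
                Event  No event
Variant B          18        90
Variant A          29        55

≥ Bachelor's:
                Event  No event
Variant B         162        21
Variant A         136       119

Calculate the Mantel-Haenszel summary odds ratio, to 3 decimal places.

OR_MH = Σ(aᵢdᵢ/nᵢ) / Σ(bᵢcᵢ/nᵢ), where nᵢ is the stratum total.
Stratum 1 (≤ High school): n = 275; a·d/n = 122·60/275 = 26.6182; b·c/n = 27·66/275 = 6.4800
Stratum 2 (Some college): n = 192; a·d/n = 18·55/192 = 5.1562; b·c/n = 90·29/192 = 13.5938
Stratum 3 (≥ Bachelor's): n = 438; a·d/n = 162·119/438 = 44.0137; b·c/n = 21·136/438 = 6.5205
OR_MH = (26.6182 + 5.1562 + 44.0137) / (6.4800 + 13.5938 + 6.5205) = 75.7881 / 26.5943 = 2.84979

2.850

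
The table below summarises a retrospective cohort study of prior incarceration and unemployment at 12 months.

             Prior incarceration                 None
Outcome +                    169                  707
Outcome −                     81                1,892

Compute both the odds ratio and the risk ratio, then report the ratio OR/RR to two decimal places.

2.25

Reading the table with exposure as columns: a = 169 (Prior incarceration, case), b = 81 (Prior incarceration, non-case), c = 707 (None, case), d = 1892.
OR = (169·1892)/(81·707) = 319748/57267 = 5.58346
Risk in exposed = 169/250 = 0.67600; risk in unexposed = 707/2599 = 0.27203; RR = 2.48504
OR/RR = 5.58346 / 2.48504 = 2.24683
The outcome is not rare, so the OR lies further from 1 than the RR.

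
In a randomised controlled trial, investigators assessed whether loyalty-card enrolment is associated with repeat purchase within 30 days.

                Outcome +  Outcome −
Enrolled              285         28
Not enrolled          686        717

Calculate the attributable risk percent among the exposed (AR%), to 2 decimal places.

46.30

Cells: a = 285, b = 28, c = 686, d = 717.
Risk in exposed = 285/313 = 0.91054; risk in unexposed = 686/1403 = 0.48895.
RR = 0.91054/0.48895 = 1.86223
AR% = (RR − 1)/RR × 100 = (1.86223 − 1)/1.86223 × 100 = 46.3010%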